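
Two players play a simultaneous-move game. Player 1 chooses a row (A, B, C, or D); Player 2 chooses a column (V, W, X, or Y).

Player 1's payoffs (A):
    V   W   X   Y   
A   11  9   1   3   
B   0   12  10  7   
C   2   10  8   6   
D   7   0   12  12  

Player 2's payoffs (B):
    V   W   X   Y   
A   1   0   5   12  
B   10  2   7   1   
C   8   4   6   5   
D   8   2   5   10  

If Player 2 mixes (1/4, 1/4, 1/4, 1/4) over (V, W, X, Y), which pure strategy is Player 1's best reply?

Player 1's best reply maximizes expected payoff against the mix.
A: (1/4)·11 + (1/4)·9 + (1/4)·1 + (1/4)·3 = 6
B: (1/4)·0 + (1/4)·12 + (1/4)·10 + (1/4)·7 = 29/4
C: (1/4)·2 + (1/4)·10 + (1/4)·8 + (1/4)·6 = 13/2
D: (1/4)·7 + (1/4)·0 + (1/4)·12 + (1/4)·12 = 31/4
Highest expected payoff is 31/4, from D.

D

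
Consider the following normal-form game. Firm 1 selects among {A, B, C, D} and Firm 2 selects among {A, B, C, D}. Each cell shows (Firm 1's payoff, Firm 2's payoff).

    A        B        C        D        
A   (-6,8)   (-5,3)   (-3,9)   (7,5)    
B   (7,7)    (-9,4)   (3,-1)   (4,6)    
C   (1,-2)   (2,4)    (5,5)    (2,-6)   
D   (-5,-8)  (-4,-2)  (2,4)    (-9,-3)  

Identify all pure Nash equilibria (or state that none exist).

A profile is a Nash equilibrium when each player is best-responding to the other.
Firm 1's best responses — vs A: B (payoff 7); vs B: C (payoff 2); vs C: C (payoff 5); vs D: A (payoff 7).
Firm 2's best responses — vs A: C (payoff 9); vs B: A (payoff 7); vs C: C (payoff 5); vs D: C (payoff 4).
Mutual best responses occur at (B, A) and (C, C); at each, neither player gains by switching.

(B, A) and (C, C)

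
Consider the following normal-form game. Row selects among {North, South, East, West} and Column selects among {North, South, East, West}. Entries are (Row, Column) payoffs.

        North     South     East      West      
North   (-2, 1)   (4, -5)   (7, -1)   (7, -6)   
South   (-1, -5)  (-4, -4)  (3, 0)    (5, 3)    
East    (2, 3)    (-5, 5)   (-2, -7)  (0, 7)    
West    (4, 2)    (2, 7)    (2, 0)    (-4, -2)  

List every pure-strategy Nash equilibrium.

There is no pure-strategy Nash equilibrium

Check mutual best responses: a cell is a NE iff neither player can gain by unilaterally deviating.
Row's best responses — vs North: West (payoff 4); vs South: North (payoff 4); vs East: North (payoff 7); vs West: North (payoff 7).
Column's best responses — vs North: North (payoff 1); vs South: West (payoff 3); vs East: West (payoff 7); vs West: South (payoff 7).
No cell has both players best-responding. For instance, Row's best reply to South is North, but against North Column prefers North over South.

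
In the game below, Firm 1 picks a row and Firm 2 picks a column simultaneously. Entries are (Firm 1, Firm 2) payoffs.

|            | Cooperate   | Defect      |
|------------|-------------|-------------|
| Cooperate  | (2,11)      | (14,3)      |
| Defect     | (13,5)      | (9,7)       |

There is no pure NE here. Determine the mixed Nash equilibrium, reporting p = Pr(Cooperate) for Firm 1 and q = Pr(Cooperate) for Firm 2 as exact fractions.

p = 1/5, q = 5/16

In a mixed NE each player is indifferent between their pure strategies, so the opponent's mix sets the indifference.
Firm 2 indifferent between Cooperate and Defect: p·11 + (1−p)·5 = p·3 + (1−p)·7 ⟹ 5 + 6p = 7 + (-4)p ⟹ p = 1/5.
Firm 1 indifferent between Cooperate and Defect: q·2 + (1−q)·14 = q·13 + (1−q)·9 ⟹ 14 + (-12)q = 9 + 4q ⟹ q = 5/16.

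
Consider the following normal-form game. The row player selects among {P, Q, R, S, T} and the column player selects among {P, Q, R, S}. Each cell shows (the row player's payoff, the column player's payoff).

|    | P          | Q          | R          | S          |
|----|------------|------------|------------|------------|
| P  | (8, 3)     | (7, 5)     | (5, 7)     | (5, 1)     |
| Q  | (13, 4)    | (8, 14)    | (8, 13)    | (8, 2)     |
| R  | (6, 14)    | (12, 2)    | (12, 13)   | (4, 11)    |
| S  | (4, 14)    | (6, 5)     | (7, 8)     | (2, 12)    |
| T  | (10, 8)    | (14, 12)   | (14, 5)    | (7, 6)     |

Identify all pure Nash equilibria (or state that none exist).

(T, Q)

Check mutual best responses: a cell is a NE iff neither player can gain by unilaterally deviating.
The row player's best responses — vs P: Q (payoff 13); vs Q: T (payoff 14); vs R: T (payoff 14); vs S: Q (payoff 8).
The column player's best responses — vs P: R (payoff 7); vs Q: Q (payoff 14); vs R: P (payoff 14); vs S: P (payoff 14); vs T: Q (payoff 12).
The only mutual best response is (T, Q); neither player gains by switching there.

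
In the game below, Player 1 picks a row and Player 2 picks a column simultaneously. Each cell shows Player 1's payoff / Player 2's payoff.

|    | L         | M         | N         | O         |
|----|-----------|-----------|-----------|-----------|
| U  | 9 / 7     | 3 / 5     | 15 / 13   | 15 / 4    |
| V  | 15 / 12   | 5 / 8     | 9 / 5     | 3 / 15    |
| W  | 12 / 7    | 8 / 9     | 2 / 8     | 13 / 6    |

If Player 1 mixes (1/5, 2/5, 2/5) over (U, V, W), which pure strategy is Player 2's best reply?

O

Compute Player 2's expected payoff from each pure strategy against the given mix.
L: (1/5)·7 + (2/5)·12 + (2/5)·7 = 9
M: (1/5)·5 + (2/5)·8 + (2/5)·9 = 39/5
N: (1/5)·13 + (2/5)·5 + (2/5)·8 = 39/5
O: (1/5)·4 + (2/5)·15 + (2/5)·6 = 46/5
Highest expected payoff is 46/5, from O.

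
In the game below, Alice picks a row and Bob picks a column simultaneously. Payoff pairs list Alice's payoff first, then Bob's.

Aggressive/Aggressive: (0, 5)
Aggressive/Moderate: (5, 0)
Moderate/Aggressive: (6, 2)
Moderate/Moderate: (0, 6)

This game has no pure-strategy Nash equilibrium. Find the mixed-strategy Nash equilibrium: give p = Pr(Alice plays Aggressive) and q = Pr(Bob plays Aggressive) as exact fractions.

p = 4/9, q = 5/11

Each player's mixing probability is pinned down by making the *other* player indifferent.
Bob indifferent between Aggressive and Moderate: p·5 + (1−p)·2 = p·0 + (1−p)·6 ⟹ 2 + 3p = 6 + (-6)p ⟹ p = 4/9.
Alice indifferent between Aggressive and Moderate: q·0 + (1−q)·5 = q·6 + (1−q)·0 ⟹ 5 + (-5)q = 0 + 6q ⟹ q = 5/11.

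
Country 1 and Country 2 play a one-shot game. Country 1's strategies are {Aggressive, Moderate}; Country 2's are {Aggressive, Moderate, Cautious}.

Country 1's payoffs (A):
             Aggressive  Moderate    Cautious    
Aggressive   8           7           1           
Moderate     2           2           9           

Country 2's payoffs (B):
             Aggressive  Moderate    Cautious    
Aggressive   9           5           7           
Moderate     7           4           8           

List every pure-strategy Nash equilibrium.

(Aggressive, Aggressive) and (Moderate, Cautious)

A profile is a Nash equilibrium when each player is best-responding to the other.
Country 1's best responses — vs Aggressive: Aggressive (payoff 8); vs Moderate: Aggressive (payoff 7); vs Cautious: Moderate (payoff 9).
Country 2's best responses — vs Aggressive: Aggressive (payoff 9); vs Moderate: Cautious (payoff 8).
Mutual best responses occur at (Aggressive, Aggressive) and (Moderate, Cautious); at each, neither player gains by switching.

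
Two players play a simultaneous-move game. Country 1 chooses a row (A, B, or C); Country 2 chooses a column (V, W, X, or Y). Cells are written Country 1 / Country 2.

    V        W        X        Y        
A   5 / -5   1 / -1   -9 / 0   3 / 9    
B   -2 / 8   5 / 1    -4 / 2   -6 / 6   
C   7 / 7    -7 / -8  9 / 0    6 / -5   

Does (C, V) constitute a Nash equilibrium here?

Holding Country 2 at V: Country 1 gets 7 from C, versus 5 from A, -2 from B. No profitable deviation for Country 1.
Holding Country 1 at C: Country 2 gets 7 from V, versus -8 from W, 0 from X, -5 from Y. No profitable deviation for Country 2 either.

Yes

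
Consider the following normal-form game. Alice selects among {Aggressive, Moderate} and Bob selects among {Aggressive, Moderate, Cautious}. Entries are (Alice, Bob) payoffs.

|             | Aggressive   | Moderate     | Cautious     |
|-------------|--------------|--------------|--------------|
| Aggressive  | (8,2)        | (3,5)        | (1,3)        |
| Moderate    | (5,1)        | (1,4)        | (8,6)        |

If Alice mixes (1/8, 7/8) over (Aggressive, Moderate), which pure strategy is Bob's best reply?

Cautious

Compute Bob's expected payoff from each pure strategy against the given mix.
Aggressive: (1/8)·2 + (7/8)·1 = 9/8
Moderate: (1/8)·5 + (7/8)·4 = 33/8
Cautious: (1/8)·3 + (7/8)·6 = 45/8
Highest expected payoff is 45/8, from Cautious.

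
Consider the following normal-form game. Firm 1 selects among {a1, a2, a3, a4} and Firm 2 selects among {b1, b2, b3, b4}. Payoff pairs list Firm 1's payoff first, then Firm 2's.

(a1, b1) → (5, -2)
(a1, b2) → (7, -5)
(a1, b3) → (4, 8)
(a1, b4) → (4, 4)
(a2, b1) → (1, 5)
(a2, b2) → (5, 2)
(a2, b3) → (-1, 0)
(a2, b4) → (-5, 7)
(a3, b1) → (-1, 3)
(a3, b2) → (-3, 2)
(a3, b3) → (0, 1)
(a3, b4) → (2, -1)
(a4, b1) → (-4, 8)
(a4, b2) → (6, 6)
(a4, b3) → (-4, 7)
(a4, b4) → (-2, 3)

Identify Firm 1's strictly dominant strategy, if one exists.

Check whether one of Firm 1's strategies beats all alternatives regardless of what the opponent does.
a1 strictly dominates: vs b1: 5 > each of {1, -1, -4}; vs b2: 7 > each of {5, -3, 6}; vs b3: 4 > each of {-1, 0, -4}; vs b4: 4 > each of {-5, 2, -2}.

a1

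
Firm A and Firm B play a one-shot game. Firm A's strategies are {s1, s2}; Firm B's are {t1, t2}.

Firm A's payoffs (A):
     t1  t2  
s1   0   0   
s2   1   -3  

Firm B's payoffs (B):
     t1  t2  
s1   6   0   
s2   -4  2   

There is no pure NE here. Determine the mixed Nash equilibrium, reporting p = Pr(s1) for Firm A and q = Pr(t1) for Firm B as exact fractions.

In a mixed NE each player is indifferent between their pure strategies, so the opponent's mix sets the indifference.
Firm B indifferent between t1 and t2: p·6 + (1−p)·(-4) = p·0 + (1−p)·2 ⟹ (-4) + 10p = 2 + (-2)p ⟹ p = 1/2.
Firm A indifferent between s1 and s2: q·0 + (1−q)·0 = q·1 + (1−q)·(-3) ⟹ 0 + 0q = (-3) + 4q ⟹ q = 3/4.

p = 1/2, q = 3/4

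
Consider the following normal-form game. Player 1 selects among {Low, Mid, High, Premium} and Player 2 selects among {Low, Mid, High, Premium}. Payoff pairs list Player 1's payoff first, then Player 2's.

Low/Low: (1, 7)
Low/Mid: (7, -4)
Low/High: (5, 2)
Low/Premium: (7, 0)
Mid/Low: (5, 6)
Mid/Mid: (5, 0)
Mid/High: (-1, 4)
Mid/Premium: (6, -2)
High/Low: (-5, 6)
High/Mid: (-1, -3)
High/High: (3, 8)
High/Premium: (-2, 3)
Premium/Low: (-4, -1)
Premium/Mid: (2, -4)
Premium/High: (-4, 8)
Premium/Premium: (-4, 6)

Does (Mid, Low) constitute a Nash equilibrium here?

Yes

Holding Player 2 at Low: Player 1 gets 5 from Mid, versus 1 from Low, -5 from High, -4 from Premium. No profitable deviation for Player 1.
Holding Player 1 at Mid: Player 2 gets 6 from Low, versus 0 from Mid, 4 from High, -2 from Premium. No profitable deviation for Player 2 either.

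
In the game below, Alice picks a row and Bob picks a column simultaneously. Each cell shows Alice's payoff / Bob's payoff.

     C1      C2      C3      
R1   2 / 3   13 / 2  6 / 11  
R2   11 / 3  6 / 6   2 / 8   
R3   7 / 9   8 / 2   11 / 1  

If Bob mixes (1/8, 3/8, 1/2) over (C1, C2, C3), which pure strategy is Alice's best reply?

Alice's best reply maximizes expected payoff against the mix.
R1: (1/8)·2 + (3/8)·13 + (1/2)·6 = 65/8
R2: (1/8)·11 + (3/8)·6 + (1/2)·2 = 37/8
R3: (1/8)·7 + (3/8)·8 + (1/2)·11 = 75/8
Highest expected payoff is 75/8, from R3.

R3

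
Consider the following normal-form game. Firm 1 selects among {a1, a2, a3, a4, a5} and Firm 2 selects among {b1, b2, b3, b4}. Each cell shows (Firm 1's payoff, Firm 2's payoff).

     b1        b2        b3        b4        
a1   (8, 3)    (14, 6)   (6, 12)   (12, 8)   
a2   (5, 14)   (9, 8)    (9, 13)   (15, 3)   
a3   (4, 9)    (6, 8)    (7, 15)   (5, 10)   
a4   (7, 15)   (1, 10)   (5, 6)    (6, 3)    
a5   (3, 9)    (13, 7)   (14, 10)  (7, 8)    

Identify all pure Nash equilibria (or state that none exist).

(a5, b3)

A profile is a Nash equilibrium when each player is best-responding to the other.
Firm 1's best responses — vs b1: a1 (payoff 8); vs b2: a1 (payoff 14); vs b3: a5 (payoff 14); vs b4: a2 (payoff 15).
Firm 2's best responses — vs a1: b3 (payoff 12); vs a2: b1 (payoff 14); vs a3: b3 (payoff 15); vs a4: b1 (payoff 15); vs a5: b3 (payoff 10).
The only mutual best response is (a5, b3); neither player gains by switching there.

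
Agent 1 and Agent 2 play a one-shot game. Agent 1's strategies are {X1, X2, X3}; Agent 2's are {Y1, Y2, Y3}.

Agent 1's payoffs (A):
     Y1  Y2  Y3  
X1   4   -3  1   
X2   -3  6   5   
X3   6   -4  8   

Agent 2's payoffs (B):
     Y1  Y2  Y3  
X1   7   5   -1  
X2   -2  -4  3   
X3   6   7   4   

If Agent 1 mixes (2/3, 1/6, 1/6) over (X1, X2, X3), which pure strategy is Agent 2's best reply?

Agent 2's best reply maximizes expected payoff against the mix.
Y1: (2/3)·7 + (1/6)·(-2) + (1/6)·6 = 16/3
Y2: (2/3)·5 + (1/6)·(-4) + (1/6)·7 = 23/6
Y3: (2/3)·(-1) + (1/6)·3 + (1/6)·4 = 1/2
Highest expected payoff is 16/3, from Y1.

Y1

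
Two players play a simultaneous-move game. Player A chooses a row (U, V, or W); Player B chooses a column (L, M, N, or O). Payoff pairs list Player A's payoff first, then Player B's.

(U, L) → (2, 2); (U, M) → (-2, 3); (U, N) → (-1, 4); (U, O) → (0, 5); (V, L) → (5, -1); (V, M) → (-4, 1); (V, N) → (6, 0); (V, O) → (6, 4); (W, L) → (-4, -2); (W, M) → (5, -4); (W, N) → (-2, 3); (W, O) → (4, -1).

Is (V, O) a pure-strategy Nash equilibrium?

Holding Player B at O: Player A gets 6 from V, versus 0 from U, 4 from W. No profitable deviation for Player A.
Holding Player A at V: Player B gets 4 from O, versus -1 from L, 1 from M, 0 from N. No profitable deviation for Player B either.

Yes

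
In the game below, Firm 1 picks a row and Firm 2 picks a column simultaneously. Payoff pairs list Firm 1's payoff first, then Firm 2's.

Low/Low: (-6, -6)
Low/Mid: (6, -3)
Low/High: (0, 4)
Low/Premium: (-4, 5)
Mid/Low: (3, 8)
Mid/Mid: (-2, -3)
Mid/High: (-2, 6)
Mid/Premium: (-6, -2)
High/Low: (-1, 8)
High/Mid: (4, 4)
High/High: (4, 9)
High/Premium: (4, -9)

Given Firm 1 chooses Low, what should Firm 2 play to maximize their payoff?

Premium

With Firm 1 fixed at Low, Firm 2's payoffs are: Low → -6, Mid → -3, High → 4, Premium → 5.
The maximum is 5, achieved by Premium.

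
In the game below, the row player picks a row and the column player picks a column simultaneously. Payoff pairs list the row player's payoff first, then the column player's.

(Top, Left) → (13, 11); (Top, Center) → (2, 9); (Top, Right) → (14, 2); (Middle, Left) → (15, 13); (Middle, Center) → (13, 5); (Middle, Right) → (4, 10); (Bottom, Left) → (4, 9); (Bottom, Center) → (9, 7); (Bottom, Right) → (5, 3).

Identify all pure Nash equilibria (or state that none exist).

A profile is a Nash equilibrium when each player is best-responding to the other.
The row player's best responses — vs Left: Middle (payoff 15); vs Center: Middle (payoff 13); vs Right: Top (payoff 14).
The column player's best responses — vs Top: Left (payoff 11); vs Middle: Left (payoff 13); vs Bottom: Left (payoff 9).
The only mutual best response is (Middle, Left); neither player gains by switching there.

(Middle, Left)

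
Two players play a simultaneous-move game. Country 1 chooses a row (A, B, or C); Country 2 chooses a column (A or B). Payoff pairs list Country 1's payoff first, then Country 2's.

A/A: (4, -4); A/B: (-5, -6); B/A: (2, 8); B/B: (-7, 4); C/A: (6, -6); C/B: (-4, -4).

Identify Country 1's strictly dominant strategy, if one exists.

C

Check whether one of Country 1's strategies beats all alternatives regardless of what the opponent does.
C strictly dominates: vs A: 6 > each of {4, 2}; vs B: -4 > each of {-5, -7}.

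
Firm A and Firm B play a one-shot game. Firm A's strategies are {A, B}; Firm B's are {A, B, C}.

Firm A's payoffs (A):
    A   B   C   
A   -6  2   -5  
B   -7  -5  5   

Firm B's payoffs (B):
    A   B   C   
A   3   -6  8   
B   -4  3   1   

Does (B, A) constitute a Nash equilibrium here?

Holding Firm B at A: Firm A gets -7 from B but could get -6 by switching to A. Firm A has a profitable deviation.

No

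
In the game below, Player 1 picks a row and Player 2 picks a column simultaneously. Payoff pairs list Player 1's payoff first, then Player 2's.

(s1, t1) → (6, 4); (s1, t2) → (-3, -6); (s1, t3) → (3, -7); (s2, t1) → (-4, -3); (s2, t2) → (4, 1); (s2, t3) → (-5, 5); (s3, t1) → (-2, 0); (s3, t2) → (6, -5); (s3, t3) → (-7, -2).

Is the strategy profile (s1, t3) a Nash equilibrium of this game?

Holding Player 2 at t3: Player 1 gets 3 from s1, versus -5 from s2, -7 from s3. No profitable deviation for Player 1.
Holding Player 1 at s1: Player 2 gets -7 from t3 but could get 4 by switching to t1. Player 2 has a profitable deviation.

No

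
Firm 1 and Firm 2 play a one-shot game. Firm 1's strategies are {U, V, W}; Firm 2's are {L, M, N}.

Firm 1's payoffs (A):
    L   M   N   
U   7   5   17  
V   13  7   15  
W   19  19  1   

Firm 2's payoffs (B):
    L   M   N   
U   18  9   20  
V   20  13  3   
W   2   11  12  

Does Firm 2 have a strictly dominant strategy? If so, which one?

No strictly dominant strategy

Check whether one of Firm 2's strategies beats all alternatives regardless of what the opponent does.
L is not dominant: against U, N gives 20 > 18.
M is not dominant: against U, L gives 18 > 9.
N is not dominant: against V, L gives 20 > 3.
No single strategy is best against every opponent action.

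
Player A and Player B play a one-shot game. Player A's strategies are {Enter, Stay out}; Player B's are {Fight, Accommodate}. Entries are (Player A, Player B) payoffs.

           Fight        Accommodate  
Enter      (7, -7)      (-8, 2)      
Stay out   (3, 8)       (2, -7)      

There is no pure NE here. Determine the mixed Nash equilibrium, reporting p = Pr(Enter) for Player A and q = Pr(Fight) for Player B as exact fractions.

Each player's mixing probability is pinned down by making the *other* player indifferent.
Player B indifferent between Fight and Accommodate: p·(-7) + (1−p)·8 = p·2 + (1−p)·(-7) ⟹ 8 + (-15)p = (-7) + 9p ⟹ p = 5/8.
Player A indifferent between Enter and Stay out: q·7 + (1−q)·(-8) = q·3 + (1−q)·2 ⟹ (-8) + 15q = 2 + 1q ⟹ q = 5/7.

p = 5/8, q = 5/7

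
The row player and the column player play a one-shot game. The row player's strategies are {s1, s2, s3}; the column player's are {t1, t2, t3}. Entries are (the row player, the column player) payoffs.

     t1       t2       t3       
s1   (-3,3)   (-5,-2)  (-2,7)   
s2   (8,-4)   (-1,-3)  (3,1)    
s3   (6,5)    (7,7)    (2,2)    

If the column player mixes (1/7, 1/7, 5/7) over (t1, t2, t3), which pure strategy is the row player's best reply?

The row player's best reply maximizes expected payoff against the mix.
s1: (1/7)·(-3) + (1/7)·(-5) + (5/7)·(-2) = -18/7
s2: (1/7)·8 + (1/7)·(-1) + (5/7)·3 = 22/7
s3: (1/7)·6 + (1/7)·7 + (5/7)·2 = 23/7
Highest expected payoff is 23/7, from s3.

s3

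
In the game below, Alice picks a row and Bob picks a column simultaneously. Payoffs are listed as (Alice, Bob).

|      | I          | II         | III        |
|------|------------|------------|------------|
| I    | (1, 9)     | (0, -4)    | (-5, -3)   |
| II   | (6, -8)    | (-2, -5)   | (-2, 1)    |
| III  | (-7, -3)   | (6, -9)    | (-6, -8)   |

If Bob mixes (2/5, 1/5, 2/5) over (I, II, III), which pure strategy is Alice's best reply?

Compute Alice's expected payoff from each pure strategy against the given mix.
I: (2/5)·1 + (1/5)·0 + (2/5)·(-5) = -8/5
II: (2/5)·6 + (1/5)·(-2) + (2/5)·(-2) = 6/5
III: (2/5)·(-7) + (1/5)·6 + (2/5)·(-6) = -4
Highest expected payoff is 6/5, from II.

II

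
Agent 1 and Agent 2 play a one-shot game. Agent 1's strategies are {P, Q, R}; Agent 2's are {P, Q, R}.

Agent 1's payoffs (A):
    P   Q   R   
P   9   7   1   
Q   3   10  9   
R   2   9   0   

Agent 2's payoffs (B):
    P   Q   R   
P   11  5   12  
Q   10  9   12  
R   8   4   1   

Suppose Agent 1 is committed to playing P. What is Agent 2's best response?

R

With Agent 1 fixed at P, Agent 2's payoffs are: P → 11, Q → 5, R → 12.
The maximum is 12, achieved by R.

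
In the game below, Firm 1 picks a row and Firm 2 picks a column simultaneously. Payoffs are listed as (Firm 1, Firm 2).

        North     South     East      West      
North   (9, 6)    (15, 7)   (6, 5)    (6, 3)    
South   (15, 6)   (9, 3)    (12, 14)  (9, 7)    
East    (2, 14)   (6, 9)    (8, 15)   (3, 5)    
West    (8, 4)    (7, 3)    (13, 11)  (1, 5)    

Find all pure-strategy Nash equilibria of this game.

Find each player's best response to every opponent strategy; NE are the intersections.
Firm 1's best responses — vs North: South (payoff 15); vs South: North (payoff 15); vs East: West (payoff 13); vs West: South (payoff 9).
Firm 2's best responses — vs North: South (payoff 7); vs South: East (payoff 14); vs East: East (payoff 15); vs West: East (payoff 11).
Mutual best responses occur at (North, South) and (West, East); at each, neither player gains by switching.

(North, South) and (West, East)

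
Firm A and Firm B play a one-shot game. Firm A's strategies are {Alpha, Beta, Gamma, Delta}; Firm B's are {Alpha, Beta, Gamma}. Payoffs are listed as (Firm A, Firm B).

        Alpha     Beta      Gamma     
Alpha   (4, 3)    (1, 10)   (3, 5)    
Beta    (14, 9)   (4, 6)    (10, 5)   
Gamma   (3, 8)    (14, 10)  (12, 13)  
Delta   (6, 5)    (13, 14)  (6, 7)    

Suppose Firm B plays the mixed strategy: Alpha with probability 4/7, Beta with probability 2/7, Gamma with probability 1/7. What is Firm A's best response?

Compute Firm A's expected payoff from each pure strategy against the given mix.
Alpha: (4/7)·4 + (2/7)·1 + (1/7)·3 = 3
Beta: (4/7)·14 + (2/7)·4 + (1/7)·10 = 74/7
Gamma: (4/7)·3 + (2/7)·14 + (1/7)·12 = 52/7
Delta: (4/7)·6 + (2/7)·13 + (1/7)·6 = 8
Highest expected payoff is 74/7, from Beta.

Beta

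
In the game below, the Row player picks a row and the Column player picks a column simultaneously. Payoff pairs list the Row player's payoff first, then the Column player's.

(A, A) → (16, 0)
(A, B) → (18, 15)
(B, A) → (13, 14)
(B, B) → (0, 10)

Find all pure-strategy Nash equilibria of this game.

(A, B)

Check mutual best responses: a cell is a NE iff neither player can gain by unilaterally deviating.
The Row player's best responses — vs A: A (payoff 16); vs B: A (payoff 18).
The Column player's best responses — vs A: B (payoff 15); vs B: A (payoff 14).
The only mutual best response is (A, B); neither player gains by switching there.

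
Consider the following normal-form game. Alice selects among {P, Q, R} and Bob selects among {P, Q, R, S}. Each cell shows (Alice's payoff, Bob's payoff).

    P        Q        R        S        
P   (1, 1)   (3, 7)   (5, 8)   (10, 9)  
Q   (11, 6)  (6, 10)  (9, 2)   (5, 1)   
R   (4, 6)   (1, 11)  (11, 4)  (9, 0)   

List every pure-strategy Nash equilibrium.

(P, S) and (Q, Q)

Check mutual best responses: a cell is a NE iff neither player can gain by unilaterally deviating.
Alice's best responses — vs P: Q (payoff 11); vs Q: Q (payoff 6); vs R: R (payoff 11); vs S: P (payoff 10).
Bob's best responses — vs P: S (payoff 9); vs Q: Q (payoff 10); vs R: Q (payoff 11).
Mutual best responses occur at (P, S) and (Q, Q); at each, neither player gains by switching.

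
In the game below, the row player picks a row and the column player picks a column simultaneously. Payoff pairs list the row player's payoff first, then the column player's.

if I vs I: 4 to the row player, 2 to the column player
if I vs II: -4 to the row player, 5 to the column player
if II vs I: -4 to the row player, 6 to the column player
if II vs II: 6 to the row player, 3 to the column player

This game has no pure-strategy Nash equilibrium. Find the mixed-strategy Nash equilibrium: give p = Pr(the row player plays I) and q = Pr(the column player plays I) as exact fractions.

p = 1/2, q = 5/9

In a mixed NE each player is indifferent between their pure strategies, so the opponent's mix sets the indifference.
The column player indifferent between I and II: p·2 + (1−p)·6 = p·5 + (1−p)·3 ⟹ 6 + (-4)p = 3 + 2p ⟹ p = 1/2.
The row player indifferent between I and II: q·4 + (1−q)·(-4) = q·(-4) + (1−q)·6 ⟹ (-4) + 8q = 6 + (-10)q ⟹ q = 5/9.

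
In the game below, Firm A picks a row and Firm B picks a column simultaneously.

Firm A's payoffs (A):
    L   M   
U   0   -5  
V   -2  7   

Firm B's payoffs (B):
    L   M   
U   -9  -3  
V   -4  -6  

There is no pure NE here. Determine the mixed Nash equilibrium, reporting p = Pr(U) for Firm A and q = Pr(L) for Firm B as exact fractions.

p = 1/4, q = 6/7

In a mixed NE each player is indifferent between their pure strategies, so the opponent's mix sets the indifference.
Firm B indifferent between L and M: p·(-9) + (1−p)·(-4) = p·(-3) + (1−p)·(-6) ⟹ (-4) + (-5)p = (-6) + 3p ⟹ p = 1/4.
Firm A indifferent between U and V: q·0 + (1−q)·(-5) = q·(-2) + (1−q)·7 ⟹ (-5) + 5q = 7 + (-9)q ⟹ q = 6/7.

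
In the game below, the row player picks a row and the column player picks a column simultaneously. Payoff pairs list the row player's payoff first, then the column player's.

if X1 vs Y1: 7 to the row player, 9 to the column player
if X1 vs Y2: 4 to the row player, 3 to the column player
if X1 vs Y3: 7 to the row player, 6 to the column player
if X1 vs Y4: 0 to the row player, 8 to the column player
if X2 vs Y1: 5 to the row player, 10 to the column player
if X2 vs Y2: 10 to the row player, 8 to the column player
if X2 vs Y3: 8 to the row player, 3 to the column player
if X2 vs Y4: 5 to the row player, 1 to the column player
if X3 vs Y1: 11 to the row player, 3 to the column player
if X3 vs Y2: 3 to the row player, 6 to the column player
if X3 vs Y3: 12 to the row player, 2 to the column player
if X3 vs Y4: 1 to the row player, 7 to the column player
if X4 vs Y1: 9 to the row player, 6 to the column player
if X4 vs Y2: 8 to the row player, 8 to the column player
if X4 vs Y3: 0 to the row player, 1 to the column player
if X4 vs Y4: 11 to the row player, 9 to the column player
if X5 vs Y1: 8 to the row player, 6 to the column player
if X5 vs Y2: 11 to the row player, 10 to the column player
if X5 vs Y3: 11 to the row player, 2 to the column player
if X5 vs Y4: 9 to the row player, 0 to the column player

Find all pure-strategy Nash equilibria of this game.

(X4, Y4) and (X5, Y2)

Check mutual best responses: a cell is a NE iff neither player can gain by unilaterally deviating.
The row player's best responses — vs Y1: X3 (payoff 11); vs Y2: X5 (payoff 11); vs Y3: X3 (payoff 12); vs Y4: X4 (payoff 11).
The column player's best responses — vs X1: Y1 (payoff 9); vs X2: Y1 (payoff 10); vs X3: Y4 (payoff 7); vs X4: Y4 (payoff 9); vs X5: Y2 (payoff 10).
Mutual best responses occur at (X4, Y4) and (X5, Y2); at each, neither player gains by switching.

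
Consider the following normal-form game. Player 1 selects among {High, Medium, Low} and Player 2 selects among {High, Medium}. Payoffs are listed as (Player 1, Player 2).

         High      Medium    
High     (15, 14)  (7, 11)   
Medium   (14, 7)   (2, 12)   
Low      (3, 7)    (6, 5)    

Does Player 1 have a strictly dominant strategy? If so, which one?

High

Check whether one of Player 1's strategies beats all alternatives regardless of what the opponent does.
High strictly dominates: vs High: 15 > each of {14, 3}; vs Medium: 7 > each of {2, 6}.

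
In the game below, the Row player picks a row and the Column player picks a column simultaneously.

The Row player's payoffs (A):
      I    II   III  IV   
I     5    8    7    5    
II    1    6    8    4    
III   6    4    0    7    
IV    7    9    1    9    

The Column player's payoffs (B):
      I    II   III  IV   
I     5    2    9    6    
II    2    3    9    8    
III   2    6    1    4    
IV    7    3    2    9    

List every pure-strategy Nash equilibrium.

(II, III) and (IV, IV)

Find each player's best response to every opponent strategy; NE are the intersections.
The Row player's best responses — vs I: IV (payoff 7); vs II: IV (payoff 9); vs III: II (payoff 8); vs IV: IV (payoff 9).
The Column player's best responses — vs I: III (payoff 9); vs II: III (payoff 9); vs III: II (payoff 6); vs IV: IV (payoff 9).
Mutual best responses occur at (II, III) and (IV, IV); at each, neither player gains by switching.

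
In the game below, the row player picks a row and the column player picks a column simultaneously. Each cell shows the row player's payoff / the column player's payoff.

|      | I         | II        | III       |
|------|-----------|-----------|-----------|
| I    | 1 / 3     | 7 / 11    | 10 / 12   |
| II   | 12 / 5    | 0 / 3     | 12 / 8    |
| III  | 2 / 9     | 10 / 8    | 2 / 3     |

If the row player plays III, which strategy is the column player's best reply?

I

With the row player fixed at III, the column player's payoffs are: I → 9, II → 8, III → 3.
The maximum is 9, achieved by I.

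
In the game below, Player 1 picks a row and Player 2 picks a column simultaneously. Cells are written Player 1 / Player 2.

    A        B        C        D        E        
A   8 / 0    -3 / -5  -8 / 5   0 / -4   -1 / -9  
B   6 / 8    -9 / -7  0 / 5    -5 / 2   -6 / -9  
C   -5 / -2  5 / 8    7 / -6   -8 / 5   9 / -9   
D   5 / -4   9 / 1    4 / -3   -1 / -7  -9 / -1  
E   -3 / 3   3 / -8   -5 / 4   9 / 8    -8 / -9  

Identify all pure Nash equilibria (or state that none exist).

Find each player's best response to every opponent strategy; NE are the intersections.
Player 1's best responses — vs A: A (payoff 8); vs B: D (payoff 9); vs C: C (payoff 7); vs D: E (payoff 9); vs E: C (payoff 9).
Player 2's best responses — vs A: C (payoff 5); vs B: A (payoff 8); vs C: B (payoff 8); vs D: B (payoff 1); vs E: D (payoff 8).
Mutual best responses occur at (D, B) and (E, D); at each, neither player gains by switching.

(D, B) and (E, D)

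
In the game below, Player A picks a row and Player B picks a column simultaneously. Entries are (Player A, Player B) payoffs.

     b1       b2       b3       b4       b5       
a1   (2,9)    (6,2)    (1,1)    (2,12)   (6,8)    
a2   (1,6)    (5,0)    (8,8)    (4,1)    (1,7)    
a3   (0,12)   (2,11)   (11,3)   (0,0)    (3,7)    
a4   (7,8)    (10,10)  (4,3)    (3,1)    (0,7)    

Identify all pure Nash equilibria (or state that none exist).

A profile is a Nash equilibrium when each player is best-responding to the other.
Player A's best responses — vs b1: a4 (payoff 7); vs b2: a4 (payoff 10); vs b3: a3 (payoff 11); vs b4: a2 (payoff 4); vs b5: a1 (payoff 6).
Player B's best responses — vs a1: b4 (payoff 12); vs a2: b3 (payoff 8); vs a3: b1 (payoff 12); vs a4: b2 (payoff 10).
The only mutual best response is (a4, b2); neither player gains by switching there.

(a4, b2)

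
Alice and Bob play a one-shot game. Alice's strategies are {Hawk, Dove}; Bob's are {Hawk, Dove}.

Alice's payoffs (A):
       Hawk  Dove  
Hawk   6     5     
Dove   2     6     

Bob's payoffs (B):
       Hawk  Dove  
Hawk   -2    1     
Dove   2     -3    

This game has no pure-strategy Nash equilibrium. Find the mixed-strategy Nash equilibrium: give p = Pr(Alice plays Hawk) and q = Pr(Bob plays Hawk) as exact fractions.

p = 5/8, q = 1/5

Each player's mixing probability is pinned down by making the *other* player indifferent.
Bob indifferent between Hawk and Dove: p·(-2) + (1−p)·2 = p·1 + (1−p)·(-3) ⟹ 2 + (-4)p = (-3) + 4p ⟹ p = 5/8.
Alice indifferent between Hawk and Dove: q·6 + (1−q)·5 = q·2 + (1−q)·6 ⟹ 5 + 1q = 6 + (-4)q ⟹ q = 1/5.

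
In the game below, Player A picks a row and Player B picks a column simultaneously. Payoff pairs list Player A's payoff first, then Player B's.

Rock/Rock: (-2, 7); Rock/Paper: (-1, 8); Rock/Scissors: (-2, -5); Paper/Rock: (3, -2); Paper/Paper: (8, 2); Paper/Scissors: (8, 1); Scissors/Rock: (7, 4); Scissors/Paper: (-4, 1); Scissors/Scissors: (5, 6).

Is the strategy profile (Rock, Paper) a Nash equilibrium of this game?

Holding Player B at Paper: Player A gets -1 from Rock but could get 8 by switching to Paper. Player A has a profitable deviation.

No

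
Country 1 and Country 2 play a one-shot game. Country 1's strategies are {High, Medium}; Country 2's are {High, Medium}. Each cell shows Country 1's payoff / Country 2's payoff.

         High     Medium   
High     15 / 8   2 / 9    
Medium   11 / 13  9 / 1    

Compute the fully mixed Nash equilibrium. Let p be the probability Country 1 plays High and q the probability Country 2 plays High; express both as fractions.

In a mixed NE each player is indifferent between their pure strategies, so the opponent's mix sets the indifference.
Country 2 indifferent between High and Medium: p·8 + (1−p)·13 = p·9 + (1−p)·1 ⟹ 13 + (-5)p = 1 + 8p ⟹ p = 12/13.
Country 1 indifferent between High and Medium: q·15 + (1−q)·2 = q·11 + (1−q)·9 ⟹ 2 + 13q = 9 + 2q ⟹ q = 7/11.

p = 12/13, q = 7/11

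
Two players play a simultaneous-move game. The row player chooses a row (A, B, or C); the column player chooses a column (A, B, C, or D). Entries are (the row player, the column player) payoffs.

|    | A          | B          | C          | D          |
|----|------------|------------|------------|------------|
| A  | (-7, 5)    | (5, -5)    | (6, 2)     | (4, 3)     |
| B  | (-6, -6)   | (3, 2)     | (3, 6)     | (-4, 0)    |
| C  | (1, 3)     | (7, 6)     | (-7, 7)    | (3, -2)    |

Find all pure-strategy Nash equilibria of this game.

No pure-strategy Nash equilibrium

Check mutual best responses: a cell is a NE iff neither player can gain by unilaterally deviating.
The row player's best responses — vs A: C (payoff 1); vs B: C (payoff 7); vs C: A (payoff 6); vs D: A (payoff 4).
The column player's best responses — vs A: A (payoff 5); vs B: C (payoff 6); vs C: C (payoff 7).
No cell has both players best-responding. For instance, the row player's best reply to C is A, but against A the column player prefers A over C.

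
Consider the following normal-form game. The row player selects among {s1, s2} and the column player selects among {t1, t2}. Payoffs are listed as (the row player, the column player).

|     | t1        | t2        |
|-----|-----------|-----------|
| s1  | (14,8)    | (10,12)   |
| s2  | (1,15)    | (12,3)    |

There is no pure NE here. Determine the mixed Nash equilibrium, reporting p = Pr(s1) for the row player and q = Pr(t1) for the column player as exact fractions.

In a mixed NE each player is indifferent between their pure strategies, so the opponent's mix sets the indifference.
The column player indifferent between t1 and t2: p·8 + (1−p)·15 = p·12 + (1−p)·3 ⟹ 15 + (-7)p = 3 + 9p ⟹ p = 3/4.
The row player indifferent between s1 and s2: q·14 + (1−q)·10 = q·1 + (1−q)·12 ⟹ 10 + 4q = 12 + (-11)q ⟹ q = 2/15.

p = 3/4, q = 2/15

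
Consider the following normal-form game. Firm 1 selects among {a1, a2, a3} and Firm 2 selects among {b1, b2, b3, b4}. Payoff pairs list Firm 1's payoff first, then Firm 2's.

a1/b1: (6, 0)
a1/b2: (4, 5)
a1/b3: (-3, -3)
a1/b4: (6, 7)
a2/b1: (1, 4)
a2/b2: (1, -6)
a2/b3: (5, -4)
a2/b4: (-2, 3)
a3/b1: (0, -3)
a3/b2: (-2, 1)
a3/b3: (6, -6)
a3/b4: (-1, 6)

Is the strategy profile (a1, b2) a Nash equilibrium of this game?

No

Holding Firm 2 at b2: Firm 1 gets 4 from a1, versus 1 from a2, -2 from a3. No profitable deviation for Firm 1.
Holding Firm 1 at a1: Firm 2 gets 5 from b2 but could get 7 by switching to b4. Firm 2 has a profitable deviation.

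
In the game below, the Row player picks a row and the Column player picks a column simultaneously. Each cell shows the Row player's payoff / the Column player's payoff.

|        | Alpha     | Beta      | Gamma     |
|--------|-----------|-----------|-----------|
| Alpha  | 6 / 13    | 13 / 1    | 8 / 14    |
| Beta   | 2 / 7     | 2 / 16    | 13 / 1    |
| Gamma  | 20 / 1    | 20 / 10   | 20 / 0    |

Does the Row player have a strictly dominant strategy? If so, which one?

Gamma

Check whether one of the Row player's strategies beats all alternatives regardless of what the opponent does.
Gamma strictly dominates: vs Alpha: 20 > each of {6, 2}; vs Beta: 20 > each of {13, 2}; vs Gamma: 20 > each of {8, 13}.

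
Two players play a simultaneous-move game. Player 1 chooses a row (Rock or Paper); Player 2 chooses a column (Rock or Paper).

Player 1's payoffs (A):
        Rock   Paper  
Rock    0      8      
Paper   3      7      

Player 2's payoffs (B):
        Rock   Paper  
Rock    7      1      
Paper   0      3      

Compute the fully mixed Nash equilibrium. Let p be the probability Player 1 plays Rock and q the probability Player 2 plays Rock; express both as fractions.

Each player's mixing probability is pinned down by making the *other* player indifferent.
Player 2 indifferent between Rock and Paper: p·7 + (1−p)·0 = p·1 + (1−p)·3 ⟹ 0 + 7p = 3 + (-2)p ⟹ p = 1/3.
Player 1 indifferent between Rock and Paper: q·0 + (1−q)·8 = q·3 + (1−q)·7 ⟹ 8 + (-8)q = 7 + (-4)q ⟹ q = 1/4.

p = 1/3, q = 1/4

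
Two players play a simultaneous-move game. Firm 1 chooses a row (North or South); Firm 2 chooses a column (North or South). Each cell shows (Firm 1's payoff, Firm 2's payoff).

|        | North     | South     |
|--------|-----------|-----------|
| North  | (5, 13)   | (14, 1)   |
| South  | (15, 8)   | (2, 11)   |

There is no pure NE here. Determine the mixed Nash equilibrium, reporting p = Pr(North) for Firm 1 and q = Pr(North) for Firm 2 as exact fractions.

In a mixed NE each player is indifferent between their pure strategies, so the opponent's mix sets the indifference.
Firm 2 indifferent between North and South: p·13 + (1−p)·8 = p·1 + (1−p)·11 ⟹ 8 + 5p = 11 + (-10)p ⟹ p = 1/5.
Firm 1 indifferent between North and South: q·5 + (1−q)·14 = q·15 + (1−q)·2 ⟹ 14 + (-9)q = 2 + 13q ⟹ q = 6/11.

p = 1/5, q = 6/11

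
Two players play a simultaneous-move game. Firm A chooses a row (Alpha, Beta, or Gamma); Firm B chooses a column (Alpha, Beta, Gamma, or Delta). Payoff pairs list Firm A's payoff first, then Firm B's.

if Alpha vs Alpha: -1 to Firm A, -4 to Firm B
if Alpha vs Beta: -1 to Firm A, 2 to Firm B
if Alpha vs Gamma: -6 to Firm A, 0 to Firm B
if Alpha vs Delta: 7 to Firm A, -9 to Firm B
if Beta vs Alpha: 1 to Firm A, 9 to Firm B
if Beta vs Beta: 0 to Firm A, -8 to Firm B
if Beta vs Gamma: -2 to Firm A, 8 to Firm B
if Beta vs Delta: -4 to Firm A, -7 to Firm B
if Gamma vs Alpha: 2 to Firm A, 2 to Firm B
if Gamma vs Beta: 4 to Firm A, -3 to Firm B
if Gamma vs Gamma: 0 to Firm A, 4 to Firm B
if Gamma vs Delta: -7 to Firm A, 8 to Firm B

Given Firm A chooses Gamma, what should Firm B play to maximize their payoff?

Delta

With Firm A fixed at Gamma, Firm B's payoffs are: Alpha → 2, Beta → -3, Gamma → 4, Delta → 8.
The maximum is 8, achieved by Delta.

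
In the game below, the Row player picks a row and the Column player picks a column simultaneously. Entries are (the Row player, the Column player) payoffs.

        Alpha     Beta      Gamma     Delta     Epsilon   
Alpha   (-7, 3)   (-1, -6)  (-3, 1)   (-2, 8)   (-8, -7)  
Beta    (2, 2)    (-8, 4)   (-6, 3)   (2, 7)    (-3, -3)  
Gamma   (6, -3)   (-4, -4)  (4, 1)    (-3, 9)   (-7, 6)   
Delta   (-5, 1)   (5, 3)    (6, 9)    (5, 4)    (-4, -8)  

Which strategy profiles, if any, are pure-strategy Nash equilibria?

(Delta, Gamma)

A profile is a Nash equilibrium when each player is best-responding to the other.
The Row player's best responses — vs Alpha: Gamma (payoff 6); vs Beta: Delta (payoff 5); vs Gamma: Delta (payoff 6); vs Delta: Delta (payoff 5); vs Epsilon: Beta (payoff -3).
The Column player's best responses — vs Alpha: Delta (payoff 8); vs Beta: Delta (payoff 7); vs Gamma: Delta (payoff 9); vs Delta: Gamma (payoff 9).
The only mutual best response is (Delta, Gamma); neither player gains by switching there.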